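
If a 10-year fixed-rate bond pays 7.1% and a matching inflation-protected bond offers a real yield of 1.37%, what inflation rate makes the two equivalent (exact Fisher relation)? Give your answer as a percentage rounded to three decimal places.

(1 + π) = (1 + i)/(1 + r) = 1.07100 / 1.01370 = 1.056526
Break-even inflation = 1.056526 − 1 → 5.653%.

5.653%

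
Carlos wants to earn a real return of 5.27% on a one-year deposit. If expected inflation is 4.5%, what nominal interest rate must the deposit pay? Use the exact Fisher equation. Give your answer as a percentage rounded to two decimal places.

(1 + i) = (1 + r)(1 + π) = 1.05270 × 1.04500 = 1.1000715
i = 1.1000715 − 1, so the required nominal rate is 10.01%.

10.01%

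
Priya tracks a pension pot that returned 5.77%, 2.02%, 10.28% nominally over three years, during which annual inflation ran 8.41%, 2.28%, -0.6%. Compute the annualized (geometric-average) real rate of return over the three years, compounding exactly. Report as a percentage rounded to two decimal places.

2.59%

Nominal growth factor = 1.0577 × 1.0202 × 1.1028 = 1.18999348
Price-level growth factor = 1.0841 × 1.0228 × 0.9940 = 1.10216458
Real growth factor = 1.18999348 / 1.10216458 = 1.07968765
Annualized real rate = 1.07968765^(1/3) − 1 = 2.5887% → 2.59%.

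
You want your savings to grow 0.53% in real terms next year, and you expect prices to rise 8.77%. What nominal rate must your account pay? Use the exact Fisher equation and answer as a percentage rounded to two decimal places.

9.35%

(1 + i) = (1 + r)(1 + π) = 1.00530 × 1.08770 = 1.09346481
i = 1.09346481 − 1, so the required nominal rate is 9.35%.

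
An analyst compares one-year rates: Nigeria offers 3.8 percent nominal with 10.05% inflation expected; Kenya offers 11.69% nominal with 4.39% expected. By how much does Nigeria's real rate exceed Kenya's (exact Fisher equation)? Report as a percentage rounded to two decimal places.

-12.67%

Nigeria: (1 + 0.0380)/(1 + 0.1005) − 1 = -5.6792%
Kenya: (1 + 0.1169)/(1 + 0.0439) − 1 = 6.9930%
Differential = -5.6792% − 6.9930% = -12.6722% → -12.67%.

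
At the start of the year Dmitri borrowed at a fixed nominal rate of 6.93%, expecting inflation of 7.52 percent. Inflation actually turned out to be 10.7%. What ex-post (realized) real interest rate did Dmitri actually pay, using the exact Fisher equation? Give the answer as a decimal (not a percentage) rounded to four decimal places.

Ex-post: (1 + 0.0693)/(1 + 0.1070) − 1 = -3.4056%
So the realized real rate is -0.0341.

-0.0341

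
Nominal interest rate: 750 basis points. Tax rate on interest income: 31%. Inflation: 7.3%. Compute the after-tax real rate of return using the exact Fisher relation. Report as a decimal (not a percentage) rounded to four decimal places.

-0.0198

After-tax nominal return = 7.5% × (1 − 0.31) = 5.1750%.
1 + r = 1.05175 / 1.07300 = 0.980196
After-tax real rate = 0.980196 − 1 → -0.0198.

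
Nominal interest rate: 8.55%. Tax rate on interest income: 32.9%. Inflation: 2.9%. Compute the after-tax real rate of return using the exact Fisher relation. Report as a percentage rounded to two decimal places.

2.76%

After-tax nominal return = 8.55% × (1 − 0.329) = 5.73705%.
1 + r = 1.0573705 / 1.02900 = 1.027571
After-tax real rate = 1.027571 − 1 → 2.76%.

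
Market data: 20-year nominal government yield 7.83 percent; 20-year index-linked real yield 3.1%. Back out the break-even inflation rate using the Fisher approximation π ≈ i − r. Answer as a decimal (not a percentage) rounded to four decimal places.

0.0473

π ≈ i − r = 7.83% − 3.1% → 0.0473.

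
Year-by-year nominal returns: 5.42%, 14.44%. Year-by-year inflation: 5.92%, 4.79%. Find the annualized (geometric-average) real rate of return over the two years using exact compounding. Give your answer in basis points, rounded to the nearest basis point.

Nominal growth factor = 1.0542 × 1.1444 = 1.20642648
Price-level growth factor = 1.0592 × 1.0479 = 1.10993568
Real growth factor = 1.20642648 / 1.10993568 = 1.08693369
Annualized real rate = 1.08693369^(1/2) − 1 = 4.2561% → 426 basis points.

426 basis points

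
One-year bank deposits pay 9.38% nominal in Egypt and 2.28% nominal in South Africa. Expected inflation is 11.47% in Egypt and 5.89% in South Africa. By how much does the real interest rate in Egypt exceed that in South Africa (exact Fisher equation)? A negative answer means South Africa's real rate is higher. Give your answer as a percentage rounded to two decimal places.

Egypt: (1 + 0.0938)/(1 + 0.1147) − 1 = -1.8749%
South Africa: (1 + 0.0228)/(1 + 0.0589) − 1 = -3.4092%
Differential = -1.8749% − (-3.4092%) = 1.5343% → 1.53%.

1.53%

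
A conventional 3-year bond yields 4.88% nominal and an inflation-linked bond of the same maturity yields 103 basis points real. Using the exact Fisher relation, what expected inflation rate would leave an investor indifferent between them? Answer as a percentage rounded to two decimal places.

(1 + π) = (1 + i)/(1 + r) = 1.04880 / 1.01030 = 1.038107
Break-even inflation = 1.038107 − 1 → 3.81%.

3.81%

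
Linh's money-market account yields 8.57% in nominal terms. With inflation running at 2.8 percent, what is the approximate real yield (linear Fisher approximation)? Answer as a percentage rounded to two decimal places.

5.77%

r ≈ i − π = 8.57% − 2.8% = 5.77%.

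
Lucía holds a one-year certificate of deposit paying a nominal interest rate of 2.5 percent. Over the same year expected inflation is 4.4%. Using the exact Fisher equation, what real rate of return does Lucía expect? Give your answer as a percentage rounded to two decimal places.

-1.82%

1 + r = 1.02500 / 1.04400 = 0.981801
r = 0.981801 − 1 = -1.8199%, i.e. -1.82%.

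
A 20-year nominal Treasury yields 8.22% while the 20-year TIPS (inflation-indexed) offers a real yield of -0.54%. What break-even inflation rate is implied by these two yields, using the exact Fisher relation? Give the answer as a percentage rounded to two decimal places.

8.81%

(1 + π) = (1 + i)/(1 + r) = 1.08220 / 0.99460 = 1.088076
Break-even inflation = 1.088076 − 1 → 8.81%.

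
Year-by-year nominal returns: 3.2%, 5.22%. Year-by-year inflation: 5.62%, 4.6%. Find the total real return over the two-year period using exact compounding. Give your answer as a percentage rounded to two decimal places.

-1.71%

Nominal growth factor = 1.0320 × 1.0522 = 1.085870
Price-level growth factor = 1.0562 × 1.0460 = 1.104785
Real growth factor = 1.085870 / 1.104785 = 0.982879
Total real return = 0.982879 − 1 → -1.71%.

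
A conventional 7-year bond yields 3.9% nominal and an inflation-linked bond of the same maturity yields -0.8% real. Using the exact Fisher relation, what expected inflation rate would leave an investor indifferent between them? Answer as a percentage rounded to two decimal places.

4.74%

(1 + π) = (1 + i)/(1 + r) = 1.03900 / 0.99200 = 1.047379
Break-even inflation = 1.047379 − 1 → 4.74%.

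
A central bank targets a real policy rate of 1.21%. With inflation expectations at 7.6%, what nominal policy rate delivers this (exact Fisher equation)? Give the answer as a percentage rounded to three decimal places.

(1 + i) = (1 + r)(1 + π) = 1.01210 × 1.07600 = 1.0890196
i = 1.0890196 − 1, so the required nominal rate is 8.902%.

8.902%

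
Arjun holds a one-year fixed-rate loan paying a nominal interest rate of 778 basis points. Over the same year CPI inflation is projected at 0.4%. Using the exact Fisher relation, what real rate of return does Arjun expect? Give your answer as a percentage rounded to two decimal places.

7.35%

1 + r = 1.07780 / 1.00400 = 1.073506
r = 1.073506 − 1 = 7.3506%, i.e. 7.35%.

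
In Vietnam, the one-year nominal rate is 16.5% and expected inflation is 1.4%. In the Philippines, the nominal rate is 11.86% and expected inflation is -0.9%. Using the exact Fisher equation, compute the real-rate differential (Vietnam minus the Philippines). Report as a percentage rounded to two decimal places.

2.02%

Vietnam: (1 + 0.1650)/(1 + 0.0140) − 1 = 14.8915%
The Philippines: (1 + 0.1186)/(1 − 0.0090) − 1 = 12.8759%
Differential = 14.8915% − 12.8759% = 2.0156% → 2.02%.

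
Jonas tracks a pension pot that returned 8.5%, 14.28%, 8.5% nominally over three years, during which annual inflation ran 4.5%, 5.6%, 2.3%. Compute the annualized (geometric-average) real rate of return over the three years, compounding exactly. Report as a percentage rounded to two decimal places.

6.02%

Nominal growth factor = 1.0850 × 1.1428 × 1.0850 = 1.34533273
Price-level growth factor = 1.0450 × 1.0560 × 1.0230 = 1.12890096
Real growth factor = 1.34533273 / 1.12890096 = 1.19171901
Annualized real rate = 1.19171901^(1/3) − 1 = 6.0209% → 6.02%.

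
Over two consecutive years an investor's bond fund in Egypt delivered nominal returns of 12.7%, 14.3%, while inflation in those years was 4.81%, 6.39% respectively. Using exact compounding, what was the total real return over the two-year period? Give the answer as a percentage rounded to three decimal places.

15.523%

Compound the nominal returns: 1.1270 × 1.1430 = 1.2881610.
Compound inflation: 1.0481 × 1.0639 = 1.1150736.
Deflate: 1.2881610 / 1.1150736 = 1.1552251.
Total real return = 1.1552251 − 1 → 15.523%.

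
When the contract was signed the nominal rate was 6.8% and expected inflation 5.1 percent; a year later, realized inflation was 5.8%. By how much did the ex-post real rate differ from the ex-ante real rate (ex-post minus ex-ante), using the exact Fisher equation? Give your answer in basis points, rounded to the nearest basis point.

Ex-ante: (1 + 0.0680)/(1 + 0.0510) − 1 = 1.6175%
Ex-post: (1 + 0.0680)/(1 + 0.0580) − 1 = 0.9452%
Difference (ex-post − ex-ante) = -0.6723% → -67 basis points.

-67 basis points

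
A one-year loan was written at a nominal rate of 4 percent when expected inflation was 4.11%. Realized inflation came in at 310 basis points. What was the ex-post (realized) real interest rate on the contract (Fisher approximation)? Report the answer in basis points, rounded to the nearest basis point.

90 basis points

Ex-post: 4% − 3.1% = 0.900%
So the realized real rate is 90 basis points.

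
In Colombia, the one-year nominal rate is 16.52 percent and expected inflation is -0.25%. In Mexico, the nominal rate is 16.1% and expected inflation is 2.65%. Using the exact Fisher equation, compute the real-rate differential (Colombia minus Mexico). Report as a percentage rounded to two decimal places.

Colombia: (1 + 0.1652)/(1 − 0.0025) − 1 = 16.8120%
Mexico: (1 + 0.1610)/(1 + 0.0265) − 1 = 13.1028%
Differential = 16.8120% − 13.1028% = 3.7093% → 3.71%.

3.71%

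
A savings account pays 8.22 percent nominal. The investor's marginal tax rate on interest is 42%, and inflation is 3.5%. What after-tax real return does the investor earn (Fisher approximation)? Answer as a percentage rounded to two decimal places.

After-tax nominal return = 8.22% × (1 − 0.42) = 4.7676%.
r ≈ 4.7676% − 3.5% → 1.27%.

1.27%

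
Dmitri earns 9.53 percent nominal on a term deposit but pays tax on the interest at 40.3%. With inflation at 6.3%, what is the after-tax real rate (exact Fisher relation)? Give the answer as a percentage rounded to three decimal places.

After-tax nominal return = 9.53% × (1 − 0.403) = 5.68941%.
1 + r = 1.0568941 / 1.06300 = 0.994256
After-tax real rate = 0.994256 − 1 → -0.574%.

-0.574%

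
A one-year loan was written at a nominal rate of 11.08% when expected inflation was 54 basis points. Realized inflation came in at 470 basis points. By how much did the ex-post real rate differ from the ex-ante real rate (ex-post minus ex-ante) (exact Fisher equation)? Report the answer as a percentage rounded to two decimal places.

Ex-ante: (1 + 0.1108)/(1 + 0.0054) − 1 = 10.4834%
Ex-post: (1 + 0.1108)/(1 + 0.0470) − 1 = 6.0936%
Difference (ex-post − ex-ante) = -4.3898% → -4.39%.

-4.39%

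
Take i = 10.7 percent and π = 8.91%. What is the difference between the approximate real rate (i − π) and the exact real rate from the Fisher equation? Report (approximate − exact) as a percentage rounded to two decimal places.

0.15%

Approximate: r ≈ 10.700% − 8.910% = 1.7900%
Exact: (1 + 0.1070)/(1 + 0.0891) − 1 = 1.6436%
Error = 1.7900% − 1.6436% = 0.1464% → 0.15%.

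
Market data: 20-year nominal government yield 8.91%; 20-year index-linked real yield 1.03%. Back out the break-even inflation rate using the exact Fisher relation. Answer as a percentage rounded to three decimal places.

(1 + π) = (1 + i)/(1 + r) = 1.08910 / 1.01030 = 1.077997
Break-even inflation = 1.077997 − 1 → 7.800%.

7.800%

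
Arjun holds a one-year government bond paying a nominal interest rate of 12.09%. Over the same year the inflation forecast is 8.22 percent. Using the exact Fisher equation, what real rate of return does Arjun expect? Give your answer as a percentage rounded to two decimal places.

1 + r = 1.12090 / 1.08220 = 1.035760
r = 1.035760 − 1 = 3.5760%, i.e. 3.58%.

3.58%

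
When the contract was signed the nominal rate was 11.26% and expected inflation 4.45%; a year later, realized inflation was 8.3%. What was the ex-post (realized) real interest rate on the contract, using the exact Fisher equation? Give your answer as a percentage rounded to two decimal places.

2.73%

Ex-post: (1 + 0.1126)/(1 + 0.0830) − 1 = 2.7331%
So the realized real rate is 2.73%.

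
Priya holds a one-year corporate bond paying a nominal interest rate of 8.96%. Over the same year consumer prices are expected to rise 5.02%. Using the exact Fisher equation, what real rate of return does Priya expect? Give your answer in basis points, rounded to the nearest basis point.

By the Fisher equation, 1 + r = (1 + i)/(1 + π).
1 + r = 1.08960 / 1.05020 = 1.037517
r = 1.037517 − 1 = 3.7517%, i.e. 375 basis points.

375 basis points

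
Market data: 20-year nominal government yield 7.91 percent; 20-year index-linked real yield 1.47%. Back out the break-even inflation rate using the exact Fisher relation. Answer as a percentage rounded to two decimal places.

(1 + π) = (1 + i)/(1 + r) = 1.07910 / 1.01470 = 1.063467
Break-even inflation = 1.063467 − 1 → 6.35%.

6.35%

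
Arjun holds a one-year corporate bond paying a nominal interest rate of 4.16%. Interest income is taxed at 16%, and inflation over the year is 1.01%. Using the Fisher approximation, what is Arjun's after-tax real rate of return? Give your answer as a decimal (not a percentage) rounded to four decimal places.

0.0248

After-tax nominal return = 4.16% × (1 − 0.16) = 3.4944%.
r ≈ 3.4944% − 1.01% → 0.0248.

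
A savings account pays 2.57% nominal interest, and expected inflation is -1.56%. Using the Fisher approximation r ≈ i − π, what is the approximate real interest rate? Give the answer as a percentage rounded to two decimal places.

4.13%

r ≈ i − π = 2.57% − (-1.56%) = 4.13%.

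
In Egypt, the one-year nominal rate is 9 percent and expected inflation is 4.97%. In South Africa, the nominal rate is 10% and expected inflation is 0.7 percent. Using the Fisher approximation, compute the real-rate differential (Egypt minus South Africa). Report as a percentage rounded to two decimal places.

Egypt: 9% − 4.97% = 4.030%
South Africa: 10% − 0.7% = 9.300%
Differential = -5.270% → -5.27%.

-5.27%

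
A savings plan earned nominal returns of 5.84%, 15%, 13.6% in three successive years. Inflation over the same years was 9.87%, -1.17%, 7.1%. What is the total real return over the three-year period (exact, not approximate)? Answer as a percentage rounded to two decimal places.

Compound the nominal returns: 1.0584 × 1.1500 × 1.1360 = 1.382694.
Compound inflation: 1.0987 × 0.9883 × 1.0710 = 1.162940.
Deflate: 1.382694 / 1.162940 = 1.188964.
Total real return = 1.188964 − 1 → 18.90%.

18.90%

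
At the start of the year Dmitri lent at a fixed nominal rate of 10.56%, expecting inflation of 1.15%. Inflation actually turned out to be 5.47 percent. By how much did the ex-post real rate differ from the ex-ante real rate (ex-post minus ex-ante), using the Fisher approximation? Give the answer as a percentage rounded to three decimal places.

-4.320%

Ex-ante: 10.56% − 1.15% = 9.410%
Ex-post: 10.56% − 5.47% = 5.090%
Difference (ex-post − ex-ante) = -4.3200% → -4.320%.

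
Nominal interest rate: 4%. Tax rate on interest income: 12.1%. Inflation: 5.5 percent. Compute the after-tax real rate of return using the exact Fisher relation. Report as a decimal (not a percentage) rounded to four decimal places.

-0.0188

After-tax nominal return = 4% × (1 − 0.121) = 3.5160%.
1 + r = 1.03516 / 1.05500 = 0.981194
After-tax real rate = 0.981194 − 1 → -0.0188.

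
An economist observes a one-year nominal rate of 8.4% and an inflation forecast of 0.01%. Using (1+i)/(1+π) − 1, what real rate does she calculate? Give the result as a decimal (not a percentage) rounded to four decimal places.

1 + r = 1.08400 / 1.00010 = 1.083892
r = 1.083892 − 1 = 8.3892%, i.e. 0.0839.

0.0839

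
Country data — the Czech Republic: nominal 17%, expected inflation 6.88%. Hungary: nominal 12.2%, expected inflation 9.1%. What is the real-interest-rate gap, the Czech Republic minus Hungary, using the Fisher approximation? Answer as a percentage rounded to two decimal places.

7.02%

The Czech Republic: 17% − 6.88% = 10.120%
Hungary: 12.2% − 9.1% = 3.100%
Differential = 7.020% → 7.02%.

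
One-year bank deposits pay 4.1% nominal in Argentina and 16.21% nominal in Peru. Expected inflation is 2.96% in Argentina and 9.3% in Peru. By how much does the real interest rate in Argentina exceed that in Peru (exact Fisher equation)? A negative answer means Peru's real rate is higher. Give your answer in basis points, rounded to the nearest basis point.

Argentina: (1 + 0.0410)/(1 + 0.0296) − 1 = 1.1072%
Peru: (1 + 0.1621)/(1 + 0.0930) − 1 = 6.3220%
Differential = 1.1072% − 6.3220% = -5.2148% → -521 basis points.

-521 basis points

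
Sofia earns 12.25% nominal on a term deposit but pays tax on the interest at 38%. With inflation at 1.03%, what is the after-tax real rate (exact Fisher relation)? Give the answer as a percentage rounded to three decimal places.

6.498%

After-tax nominal return = 12.25% × (1 − 0.38) = 7.5950%.
1 + r = 1.07595 / 1.01030 = 1.064981
After-tax real rate = 1.064981 − 1 → 6.498%.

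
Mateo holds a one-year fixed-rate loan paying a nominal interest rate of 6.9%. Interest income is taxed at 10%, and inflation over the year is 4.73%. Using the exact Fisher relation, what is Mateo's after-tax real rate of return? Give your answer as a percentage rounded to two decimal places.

1.41%

After-tax nominal return = 6.9% × (1 − 0.1) = 6.2100%.
1 + r = 1.06210 / 1.04730 = 1.014132
After-tax real rate = 1.014132 − 1 → 1.41%.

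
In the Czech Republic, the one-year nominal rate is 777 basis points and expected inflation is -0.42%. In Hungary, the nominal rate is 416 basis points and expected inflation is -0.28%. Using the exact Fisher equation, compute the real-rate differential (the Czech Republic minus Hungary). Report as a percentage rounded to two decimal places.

The Czech Republic: (1 + 0.0777)/(1 − 0.0042) − 1 = 8.2245%
Hungary: (1 + 0.0416)/(1 − 0.0028) − 1 = 4.4525%
Differential = 8.2245% − 4.4525% = 3.7721% → 3.77%.

3.77%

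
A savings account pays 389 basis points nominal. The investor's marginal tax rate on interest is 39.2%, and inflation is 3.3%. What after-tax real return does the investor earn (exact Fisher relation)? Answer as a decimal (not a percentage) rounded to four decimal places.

-0.0091

After-tax nominal return = 3.89% × (1 − 0.392) = 2.36512%.
1 + r = 1.0236512 / 1.03300 = 0.9909499
After-tax real rate = 0.9909499 − 1 → -0.0091.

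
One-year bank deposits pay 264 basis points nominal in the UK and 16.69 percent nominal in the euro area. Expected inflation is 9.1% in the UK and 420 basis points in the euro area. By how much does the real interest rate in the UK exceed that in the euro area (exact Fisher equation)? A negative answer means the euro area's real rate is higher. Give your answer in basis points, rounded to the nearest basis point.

-1791 basis points

The UK: (1 + 0.0264)/(1 + 0.0910) − 1 = -5.9212%
The euro area: (1 + 0.1669)/(1 + 0.0420) − 1 = 11.9866%
Differential = -5.9212% − 11.9866% = -17.9077% → -1791 basis points.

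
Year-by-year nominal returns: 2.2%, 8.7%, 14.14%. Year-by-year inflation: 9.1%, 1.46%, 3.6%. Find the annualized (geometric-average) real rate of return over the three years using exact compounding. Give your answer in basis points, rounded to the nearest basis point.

341 basis points

Compound the nominal returns: 1.0220 × 1.0870 × 1.1414 = 1.26799724.
Compound inflation: 1.0910 × 1.0146 × 1.0360 = 1.14677803.
Deflate: 1.26799724 / 1.14677803 = 1.10570416.
Annualized real rate = 1.10570416^(1/3) − 1 = 3.4061% → 341 basis points.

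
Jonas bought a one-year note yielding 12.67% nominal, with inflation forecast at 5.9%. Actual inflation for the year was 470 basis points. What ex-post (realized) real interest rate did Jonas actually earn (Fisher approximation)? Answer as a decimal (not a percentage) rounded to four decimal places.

Ex-post: 12.67% − 4.7% = 7.970%
So the realized real rate is 0.0797.

0.0797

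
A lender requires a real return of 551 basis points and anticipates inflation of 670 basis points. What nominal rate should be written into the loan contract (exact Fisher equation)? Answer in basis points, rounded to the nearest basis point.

1258 basis points

(1 + i) = (1 + r)(1 + π) = 1.05510 × 1.06700 = 1.1257917
i = 1.1257917 − 1, so the required nominal rate is 1258 basis points.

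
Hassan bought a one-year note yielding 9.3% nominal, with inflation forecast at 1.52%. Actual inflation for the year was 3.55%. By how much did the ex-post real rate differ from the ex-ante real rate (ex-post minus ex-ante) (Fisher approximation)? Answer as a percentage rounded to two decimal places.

Ex-ante: 9.3% − 1.52% = 7.780%
Ex-post: 9.3% − 3.55% = 5.750%
Difference (ex-post − ex-ante) = -2.0300% → -2.03%.

-2.03%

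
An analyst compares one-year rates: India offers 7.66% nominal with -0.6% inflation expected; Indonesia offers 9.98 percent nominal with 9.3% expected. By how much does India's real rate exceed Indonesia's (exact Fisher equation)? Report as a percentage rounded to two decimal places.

7.69%

India: (1 + 0.0766)/(1 − 0.0060) − 1 = 8.3099%
Indonesia: (1 + 0.0998)/(1 + 0.0930) − 1 = 0.6221%
Differential = 8.3099% − 0.6221% = 7.6877% → 7.69%.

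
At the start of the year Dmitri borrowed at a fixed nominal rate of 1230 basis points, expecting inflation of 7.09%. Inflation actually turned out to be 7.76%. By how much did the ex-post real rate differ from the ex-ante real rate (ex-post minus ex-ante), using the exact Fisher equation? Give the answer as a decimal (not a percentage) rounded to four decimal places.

Ex-ante: (1 + 0.1230)/(1 + 0.0709) − 1 = 4.8651%
Ex-post: (1 + 0.1230)/(1 + 0.0776) − 1 = 4.2131%
Difference (ex-post − ex-ante) = -0.6520% → -0.0065.

-0.0065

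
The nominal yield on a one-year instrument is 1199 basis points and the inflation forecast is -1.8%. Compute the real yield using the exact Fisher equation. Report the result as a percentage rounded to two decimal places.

14.04%

By the Fisher equation, 1 + r = (1 + i)/(1 + π).
1 + r = 1.11990 / 0.98200 = 1.140428
r = 1.140428 − 1 = 14.0428%, i.e. 14.04%.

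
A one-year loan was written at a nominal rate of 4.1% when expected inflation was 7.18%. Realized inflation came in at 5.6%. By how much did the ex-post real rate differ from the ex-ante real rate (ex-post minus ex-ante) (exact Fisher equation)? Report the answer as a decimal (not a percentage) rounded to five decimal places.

Ex-ante: (1 + 0.0410)/(1 + 0.0718) − 1 = -2.8737%
Ex-post: (1 + 0.0410)/(1 + 0.0560) − 1 = -1.4205%
Difference (ex-post − ex-ante) = 1.4532% → 0.01453.

0.01453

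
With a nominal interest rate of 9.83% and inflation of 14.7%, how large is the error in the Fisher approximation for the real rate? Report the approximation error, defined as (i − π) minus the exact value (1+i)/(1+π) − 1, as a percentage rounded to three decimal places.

-0.624%

Approximate: r ≈ 9.830% − 14.700% = -4.8700%
Exact: (1 + 0.0983)/(1 + 0.1470) − 1 = -4.2459%
Error = -4.8700% − (-4.2459%) = -0.6241% → -0.624%.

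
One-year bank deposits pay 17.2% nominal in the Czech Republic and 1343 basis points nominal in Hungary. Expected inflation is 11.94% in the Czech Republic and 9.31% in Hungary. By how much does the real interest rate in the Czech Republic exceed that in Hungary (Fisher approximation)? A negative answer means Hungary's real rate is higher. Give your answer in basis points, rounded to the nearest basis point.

114 basis points

The Czech Republic: 17.2% − 11.94% = 5.260%
Hungary: 13.43% − 9.31% = 4.120%
Differential = 1.140% → 114 basis points.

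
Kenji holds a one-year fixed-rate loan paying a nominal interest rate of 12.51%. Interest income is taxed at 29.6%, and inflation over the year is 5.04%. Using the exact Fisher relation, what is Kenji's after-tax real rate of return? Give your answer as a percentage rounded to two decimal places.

After-tax nominal return = 12.51% × (1 − 0.296) = 8.80704%.
1 + r = 1.0880704 / 1.05040 = 1.035863
After-tax real rate = 1.035863 − 1 → 3.59%.

3.59%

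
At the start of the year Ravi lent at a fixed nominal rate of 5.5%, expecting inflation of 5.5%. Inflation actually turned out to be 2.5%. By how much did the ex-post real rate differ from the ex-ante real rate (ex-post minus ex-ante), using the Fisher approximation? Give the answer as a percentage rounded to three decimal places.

Ex-ante: 5.5% − 5.5% = 0.000%
Ex-post: 5.5% − 2.5% = 3.000%
Difference (ex-post − ex-ante) = 3.0000% → 3.000%.

3.000%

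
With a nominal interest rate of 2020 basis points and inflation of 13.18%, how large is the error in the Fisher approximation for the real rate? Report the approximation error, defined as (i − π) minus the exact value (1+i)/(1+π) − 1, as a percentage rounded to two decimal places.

Approximate: r ≈ 20.200% − 13.180% = 7.0200%
Exact: (1 + 0.2020)/(1 + 0.1318) − 1 = 6.2025%
Error = 7.0200% − 6.2025% = 0.8175% → 0.82%.

0.82%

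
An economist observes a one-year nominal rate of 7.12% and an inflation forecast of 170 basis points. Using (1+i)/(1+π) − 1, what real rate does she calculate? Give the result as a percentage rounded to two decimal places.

5.33%

By the Fisher relation, 1 + r = (1 + i)/(1 + π).
1 + r = 1.07120 / 1.01700 = 1.053294
r = 1.053294 − 1 = 5.3294%, i.e. 5.33%.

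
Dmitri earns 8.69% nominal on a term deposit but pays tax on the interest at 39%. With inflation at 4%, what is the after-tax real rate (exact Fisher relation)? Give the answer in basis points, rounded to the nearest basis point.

After-tax nominal return = 8.69% × (1 − 0.39) = 5.3009%.
1 + r = 1.053009 / 1.04000 = 1.012509
After-tax real rate = 1.012509 − 1 → 125 basis points.

125 basis points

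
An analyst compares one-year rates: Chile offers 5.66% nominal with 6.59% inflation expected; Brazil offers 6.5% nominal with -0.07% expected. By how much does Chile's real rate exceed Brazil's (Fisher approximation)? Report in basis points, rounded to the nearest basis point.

Chile: 5.66% − 6.59% = -0.930%
Brazil: 6.5% − (-0.07%) = 6.570%
Differential = -7.500% → -750 basis points.

-750 basis points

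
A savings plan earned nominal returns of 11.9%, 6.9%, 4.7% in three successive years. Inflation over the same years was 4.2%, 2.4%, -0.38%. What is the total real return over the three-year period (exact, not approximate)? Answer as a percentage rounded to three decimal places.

Compound the nominal returns: 1.1190 × 1.0690 × 1.0470 = 1.252433.
Compound inflation: 1.0420 × 1.0240 × 0.9962 = 1.062953.
Deflate: 1.252433 / 1.062953 = 1.178258.
Total real return = 1.178258 − 1 → 17.826%.

17.826%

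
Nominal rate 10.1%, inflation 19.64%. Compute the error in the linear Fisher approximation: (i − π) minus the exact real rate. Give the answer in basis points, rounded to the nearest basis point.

-157 basis points

Approximate: r ≈ 10.100% − 19.640% = -9.5400%
Exact: (1 + 0.1010)/(1 + 0.1964) − 1 = -7.9739%
Error = -9.5400% − (-7.9739%) = -1.5661% → -157 basis points.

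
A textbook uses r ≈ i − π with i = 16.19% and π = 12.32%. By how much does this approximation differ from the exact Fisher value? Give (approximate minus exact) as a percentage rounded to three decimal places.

Approximate: r ≈ 16.190% − 12.320% = 3.8700%
Exact: (1 + 0.1619)/(1 + 0.1232) − 1 = 3.44551%
Error = 3.8700% − 3.44551% = 0.42449% → 0.424%.

0.424%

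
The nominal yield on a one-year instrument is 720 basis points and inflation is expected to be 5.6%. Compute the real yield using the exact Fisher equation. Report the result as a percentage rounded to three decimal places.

1.515%

1 + r = 1.07200 / 1.05600 = 1.015152
r = 1.015152 − 1 = 1.5152%, i.e. 1.515%.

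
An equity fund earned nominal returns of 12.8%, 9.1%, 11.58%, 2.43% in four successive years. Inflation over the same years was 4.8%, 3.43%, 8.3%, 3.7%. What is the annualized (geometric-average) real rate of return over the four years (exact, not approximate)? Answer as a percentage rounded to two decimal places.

Compound the nominal returns: 1.1280 × 1.0910 × 1.1158 × 1.0243 = 1.40652475.
Compound inflation: 1.0480 × 1.0343 × 1.0830 × 1.0370 = 1.21734877.
Deflate: 1.40652475 / 1.21734877 = 1.15539999.
Annualized real rate = 1.15539999^(1/4) − 1 = 3.6772% → 3.68%.

3.68%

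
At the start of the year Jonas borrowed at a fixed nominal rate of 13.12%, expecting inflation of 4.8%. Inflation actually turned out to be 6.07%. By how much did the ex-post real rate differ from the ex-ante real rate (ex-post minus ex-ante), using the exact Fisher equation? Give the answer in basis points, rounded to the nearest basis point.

Ex-ante: (1 + 0.1312)/(1 + 0.0480) − 1 = 7.9389%
Ex-post: (1 + 0.1312)/(1 + 0.0607) − 1 = 6.6466%
Difference (ex-post − ex-ante) = -1.2924% → -129 basis points.

-129 basis points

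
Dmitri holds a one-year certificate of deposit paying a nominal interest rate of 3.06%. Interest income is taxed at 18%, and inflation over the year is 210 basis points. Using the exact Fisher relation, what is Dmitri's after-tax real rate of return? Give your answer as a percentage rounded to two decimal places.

After-tax nominal return = 3.06% × (1 − 0.18) = 2.5092%.
1 + r = 1.025092 / 1.02100 = 1.004008
After-tax real rate = 1.004008 − 1 → 0.40%.

0.40%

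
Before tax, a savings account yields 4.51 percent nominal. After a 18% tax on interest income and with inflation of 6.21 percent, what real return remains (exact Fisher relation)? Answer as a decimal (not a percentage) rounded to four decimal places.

After-tax nominal return = 4.51% × (1 − 0.18) = 3.6982%.
1 + r = 1.036982 / 1.06210 = 0.976351
After-tax real rate = 0.976351 − 1 → -0.0236.

-0.0236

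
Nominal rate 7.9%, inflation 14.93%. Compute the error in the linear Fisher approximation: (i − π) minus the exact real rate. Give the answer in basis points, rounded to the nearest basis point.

Approximate: r ≈ 7.900% − 14.930% = -7.0300%
Exact: (1 + 0.0790)/(1 + 0.1493) − 1 = -6.1168%
Error = -7.0300% − (-6.1168%) = -0.9132% → -91 basis points.

-91 basis points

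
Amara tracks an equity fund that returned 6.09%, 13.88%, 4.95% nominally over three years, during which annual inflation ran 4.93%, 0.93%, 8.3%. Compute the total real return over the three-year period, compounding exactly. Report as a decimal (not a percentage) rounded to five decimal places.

Compound the nominal returns: 1.0609 × 1.1388 × 1.0495 = 1.267956.
Compound inflation: 1.0493 × 1.0093 × 1.0830 = 1.146960.
Deflate: 1.267956 / 1.146960 = 1.105493.
Total real return = 1.105493 − 1 → 0.10549.

0.10549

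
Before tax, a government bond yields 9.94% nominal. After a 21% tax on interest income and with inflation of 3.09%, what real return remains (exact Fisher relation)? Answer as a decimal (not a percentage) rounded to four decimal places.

After-tax nominal return = 9.94% × (1 − 0.21) = 7.8526%.
1 + r = 1.078526 / 1.03090 = 1.046198
After-tax real rate = 1.046198 − 1 → 0.0462.

0.0462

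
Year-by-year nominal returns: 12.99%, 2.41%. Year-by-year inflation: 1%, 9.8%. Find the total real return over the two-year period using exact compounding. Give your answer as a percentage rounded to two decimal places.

4.34%

Nominal growth factor = 1.1299 × 1.0241 = 1.157131
Price-level growth factor = 1.0100 × 1.0980 = 1.108980
Real growth factor = 1.157131 / 1.108980 = 1.043419
Total real return = 1.043419 − 1 → 4.34%.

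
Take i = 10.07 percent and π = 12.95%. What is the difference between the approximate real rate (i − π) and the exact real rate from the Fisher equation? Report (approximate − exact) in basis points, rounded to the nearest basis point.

-33 basis points

Approximate: r ≈ 10.070% − 12.950% = -2.8800%
Exact: (1 + 0.1007)/(1 + 0.1295) − 1 = -2.5498%
Error = -2.8800% − (-2.5498%) = -0.3302% → -33 basis points.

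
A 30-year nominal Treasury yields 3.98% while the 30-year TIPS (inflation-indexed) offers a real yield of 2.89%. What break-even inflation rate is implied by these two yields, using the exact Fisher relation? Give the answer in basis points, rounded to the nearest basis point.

(1 + π) = (1 + i)/(1 + r) = 1.03980 / 1.02890 = 1.010594
Break-even inflation = 1.010594 − 1 → 106 basis points.

106 basis points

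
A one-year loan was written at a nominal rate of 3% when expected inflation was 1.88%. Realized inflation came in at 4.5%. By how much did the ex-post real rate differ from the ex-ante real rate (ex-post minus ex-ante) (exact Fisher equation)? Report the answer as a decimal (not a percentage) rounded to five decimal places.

-0.02535

Ex-ante: (1 + 0.0300)/(1 + 0.0188) − 1 = 1.0993%
Ex-post: (1 + 0.0300)/(1 + 0.0450) − 1 = -1.4354%
Difference (ex-post − ex-ante) = -2.5347% → -0.02535.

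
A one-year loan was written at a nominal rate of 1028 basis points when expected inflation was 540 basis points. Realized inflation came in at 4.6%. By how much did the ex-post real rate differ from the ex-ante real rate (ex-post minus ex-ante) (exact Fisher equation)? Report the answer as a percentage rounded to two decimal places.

0.80%

Ex-ante: (1 + 0.1028)/(1 + 0.0540) − 1 = 4.6300%
Ex-post: (1 + 0.1028)/(1 + 0.0460) − 1 = 5.4302%
Difference (ex-post − ex-ante) = 0.8002% → 0.80%.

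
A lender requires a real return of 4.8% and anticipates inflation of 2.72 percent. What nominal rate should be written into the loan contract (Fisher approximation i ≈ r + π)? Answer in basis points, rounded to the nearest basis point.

752 basis points

i ≈ r + π = 4.8% + 2.72% = 752 basis points.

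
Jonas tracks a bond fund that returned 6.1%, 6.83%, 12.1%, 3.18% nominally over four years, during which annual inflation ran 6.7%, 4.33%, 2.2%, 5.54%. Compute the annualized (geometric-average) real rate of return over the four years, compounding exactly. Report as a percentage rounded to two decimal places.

2.22%

Nominal growth factor = 1.0610 × 1.0683 × 1.1210 × 1.0318 = 1.31102130
Price-level growth factor = 1.0670 × 1.0433 × 1.0220 × 1.0554 = 1.20071963
Real growth factor = 1.31102130 / 1.20071963 = 1.09186297
Annualized real rate = 1.09186297^(1/4) − 1 = 2.2214% → 2.22%.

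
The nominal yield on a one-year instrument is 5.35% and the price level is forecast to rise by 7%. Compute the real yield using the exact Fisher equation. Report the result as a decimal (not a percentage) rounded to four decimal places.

1 + r = 1.05350 / 1.07000 = 0.984579
r = 0.984579 − 1 = -1.5421%, i.e. -0.0154.

-0.0154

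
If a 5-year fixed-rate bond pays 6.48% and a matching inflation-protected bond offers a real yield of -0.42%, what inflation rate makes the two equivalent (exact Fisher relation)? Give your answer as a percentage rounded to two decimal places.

6.93%

(1 + π) = (1 + i)/(1 + r) = 1.06480 / 0.99580 = 1.069291
Break-even inflation = 1.069291 − 1 → 6.93%.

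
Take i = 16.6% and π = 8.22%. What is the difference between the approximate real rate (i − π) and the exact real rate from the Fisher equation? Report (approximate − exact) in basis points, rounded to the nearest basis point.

64 basis points

Approximate: r ≈ 16.600% − 8.220% = 8.3800%
Exact: (1 + 0.1660)/(1 + 0.0822) − 1 = 7.7435%
Error = 8.3800% − 7.7435% = 0.6365% → 64 basis points.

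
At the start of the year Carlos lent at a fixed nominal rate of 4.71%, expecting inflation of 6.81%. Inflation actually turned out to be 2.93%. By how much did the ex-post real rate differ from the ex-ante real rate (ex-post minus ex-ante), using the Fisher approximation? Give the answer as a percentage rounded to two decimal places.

Ex-ante: 4.71% − 6.81% = -2.100%
Ex-post: 4.71% − 2.93% = 1.780%
Difference (ex-post − ex-ante) = 3.8800% → 3.88%.

3.88%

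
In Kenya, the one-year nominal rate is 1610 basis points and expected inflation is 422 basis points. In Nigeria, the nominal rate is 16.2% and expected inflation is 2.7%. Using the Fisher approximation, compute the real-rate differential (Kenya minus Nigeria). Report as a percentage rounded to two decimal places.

Kenya: 16.1% − 4.22% = 11.880%
Nigeria: 16.2% − 2.7% = 13.500%
Differential = -1.620% → -1.62%.

-1.62%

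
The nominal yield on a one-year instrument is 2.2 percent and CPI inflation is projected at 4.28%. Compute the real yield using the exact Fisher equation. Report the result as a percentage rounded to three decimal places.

By the Fisher relation, 1 + r = (1 + i)/(1 + π).
1 + r = 1.02200 / 1.04280 = 0.980054
r = 0.980054 − 1 = -1.9946%, i.e. -1.995%.

-1.995%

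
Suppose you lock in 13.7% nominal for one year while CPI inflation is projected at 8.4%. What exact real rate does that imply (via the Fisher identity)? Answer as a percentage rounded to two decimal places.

4.89%

By the Fisher identity, 1 + r = (1 + i)/(1 + π).
1 + r = 1.13700 / 1.08400 = 1.048893
r = 1.048893 − 1 = 4.8893%, i.e. 4.89%.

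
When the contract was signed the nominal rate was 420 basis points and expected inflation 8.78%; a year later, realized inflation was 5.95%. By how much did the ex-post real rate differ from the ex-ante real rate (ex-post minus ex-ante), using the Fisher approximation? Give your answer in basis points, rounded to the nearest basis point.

283 basis points

Ex-ante: 4.2% − 8.78% = -4.580%
Ex-post: 4.2% − 5.95% = -1.750%
Difference (ex-post − ex-ante) = 2.8300% → 283 basis points.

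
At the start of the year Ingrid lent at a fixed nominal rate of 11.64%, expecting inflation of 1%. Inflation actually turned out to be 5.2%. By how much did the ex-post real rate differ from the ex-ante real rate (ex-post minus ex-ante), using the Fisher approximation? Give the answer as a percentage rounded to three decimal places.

Ex-ante: 11.64% − 1% = 10.640%
Ex-post: 11.64% − 5.2% = 6.440%
Difference (ex-post − ex-ante) = -4.2000% → -4.200%.

-4.200%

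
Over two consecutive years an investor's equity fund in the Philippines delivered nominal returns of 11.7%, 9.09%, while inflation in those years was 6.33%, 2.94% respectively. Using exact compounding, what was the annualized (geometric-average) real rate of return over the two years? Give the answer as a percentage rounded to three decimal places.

5.511%

Compound the nominal returns: 1.1170 × 1.0909 = 1.21853530.
Compound inflation: 1.0633 × 1.0294 = 1.09456102.
Deflate: 1.21853530 / 1.09456102 = 1.11326393.
Annualized real rate = 1.11326393^(1/2) − 1 = 5.5113% → 5.511%.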